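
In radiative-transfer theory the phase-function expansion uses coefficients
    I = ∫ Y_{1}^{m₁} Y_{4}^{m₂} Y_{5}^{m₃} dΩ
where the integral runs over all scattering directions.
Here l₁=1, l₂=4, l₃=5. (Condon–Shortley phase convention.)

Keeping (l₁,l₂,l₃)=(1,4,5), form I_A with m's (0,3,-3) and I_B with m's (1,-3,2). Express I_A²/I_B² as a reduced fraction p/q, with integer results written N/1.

l's match ⇒ only the (l;m) 3-j factors differ between A and B.
A: triangle coeff Δ(1,4,5) = 1/495; Σ_t [0,0]: t=0:+1/5040 = 1/5040; (3j)²=16/495 [(1 4 5; 0 3 -3)], sign=+1
B: triangle coeff Δ(1,4,5) = 1/495; Σ_t [0,0]: t=0:+1/10080 = 1/10080; (3j)²=1/165 [(1 4 5; 1 -3 2)], sign=-1
I_A²/I_B² = (16/495)/(1/165) = 16/3

16/3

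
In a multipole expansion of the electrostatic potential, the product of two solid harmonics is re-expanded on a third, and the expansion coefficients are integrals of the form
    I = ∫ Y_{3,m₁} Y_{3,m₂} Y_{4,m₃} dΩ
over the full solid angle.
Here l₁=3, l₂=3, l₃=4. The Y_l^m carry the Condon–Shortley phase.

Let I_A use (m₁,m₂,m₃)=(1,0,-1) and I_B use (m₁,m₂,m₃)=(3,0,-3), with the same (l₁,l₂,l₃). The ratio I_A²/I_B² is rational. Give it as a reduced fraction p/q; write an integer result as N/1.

l's match ⇒ only the (l;m) 3-j factors differ between A and B.
A: triangle coeff Δ(3,3,4) = 1/34650; Σ_t [0,2]: t=0:+1/48 t=1:−1/24 t=2:+1/288 = -5/288; (3j)²=5/462 [(3 3 4; 1 0 -1)], sign=+1
B: triangle coeff Δ(3,3,4) = 1/34650; Σ_t [0,0]: t=0:+1/288 = 1/288; (3j)²=1/22 [(3 3 4; 3 0 -3)], sign=-1
I_A²/I_B² = (5/462)/(1/22) = 5/21

5/21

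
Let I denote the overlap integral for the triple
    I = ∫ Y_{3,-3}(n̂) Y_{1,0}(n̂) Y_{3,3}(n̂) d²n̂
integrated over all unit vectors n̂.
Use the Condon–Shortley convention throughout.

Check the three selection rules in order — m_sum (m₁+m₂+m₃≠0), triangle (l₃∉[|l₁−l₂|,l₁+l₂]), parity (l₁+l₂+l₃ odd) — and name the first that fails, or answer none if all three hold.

parity

Σmᵢ = 0  ✓
l₃∈[|l₁−l₂|,l₁+l₂]=[2,4], have l₃=3  ✓
Σlᵢ = 7 ⇒ odd  ✗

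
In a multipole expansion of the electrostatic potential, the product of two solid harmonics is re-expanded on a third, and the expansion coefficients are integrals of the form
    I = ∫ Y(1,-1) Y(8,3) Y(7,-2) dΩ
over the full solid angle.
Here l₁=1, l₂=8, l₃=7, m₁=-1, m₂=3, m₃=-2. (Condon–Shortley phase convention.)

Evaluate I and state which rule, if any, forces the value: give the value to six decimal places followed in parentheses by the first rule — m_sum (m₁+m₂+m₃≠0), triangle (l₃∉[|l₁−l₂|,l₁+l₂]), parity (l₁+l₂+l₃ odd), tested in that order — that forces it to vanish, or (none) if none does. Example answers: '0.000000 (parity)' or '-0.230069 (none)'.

Checks pass: Σm=0; 16 even; l₃=7∈[7,9].
(2·1+1)(2·8+1)(2·7+1) = 765
Δ: 2! 0! 14! / 17! → 1/2040
sum: t=1:−1/25401600 = -1/25401600
3j²(1 8 7; 0 0 0) = Δ·Π!·Σ² = 8/255  (sign +1)
sum: t=2:+1/87091200 = 1/87091200
3j²(1 8 7; -1 3 -2) = Δ·Π!·Σ² = 11/408  (sign -1)
combine: 4πI² = 765·8/255·11/408 = 11/17
take √, sign -1: I = -0.22691696
No selection rule forces the value: the integral is nonzero (none).

-0.226917 (none)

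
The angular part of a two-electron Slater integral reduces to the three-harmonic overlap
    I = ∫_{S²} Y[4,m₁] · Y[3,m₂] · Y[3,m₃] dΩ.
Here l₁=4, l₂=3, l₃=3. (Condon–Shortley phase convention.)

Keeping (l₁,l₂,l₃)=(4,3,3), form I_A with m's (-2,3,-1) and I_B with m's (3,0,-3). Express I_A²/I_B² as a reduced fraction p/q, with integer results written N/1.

6/7

Shared (l₁,l₂,l₃)=(4,3,3): N and (l;000)² cancel in I_A²/I_B².
A: Δ = 4!·4!·2!/11! = 1/34650; Racah Σ t=4..4: t=4:+1/192 = 1/192; ⇒ 3j(4 3 3; -2 3 -1)² = 3/77, sgn +1
B: Δ = 4!·4!·2!/11! = 1/34650; Racah Σ t=1..1: t=1:−1/288 = -1/288; ⇒ 3j(4 3 3; 3 0 -3)² = 1/22, sgn -1
I_A²/I_B² = (3/77)/(1/22) = 6/7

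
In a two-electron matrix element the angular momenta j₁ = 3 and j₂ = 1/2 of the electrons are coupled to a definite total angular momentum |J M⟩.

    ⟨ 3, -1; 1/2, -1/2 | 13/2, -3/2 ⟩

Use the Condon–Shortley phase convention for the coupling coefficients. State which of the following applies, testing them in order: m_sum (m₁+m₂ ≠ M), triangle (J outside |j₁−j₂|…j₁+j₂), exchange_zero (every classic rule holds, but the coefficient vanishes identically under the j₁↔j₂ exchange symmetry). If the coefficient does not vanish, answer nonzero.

triangle

m-sum: m₁+m₂ = -1+(-1/2) = -3/2, M = -3/2  ✓
triangle: need |j₁−j₂| ≤ J ≤ j₁+j₂, i.e. J ∈ [5/2, 7/2]; J = 13/2 is outside ✗ ⇒ coefficient is 0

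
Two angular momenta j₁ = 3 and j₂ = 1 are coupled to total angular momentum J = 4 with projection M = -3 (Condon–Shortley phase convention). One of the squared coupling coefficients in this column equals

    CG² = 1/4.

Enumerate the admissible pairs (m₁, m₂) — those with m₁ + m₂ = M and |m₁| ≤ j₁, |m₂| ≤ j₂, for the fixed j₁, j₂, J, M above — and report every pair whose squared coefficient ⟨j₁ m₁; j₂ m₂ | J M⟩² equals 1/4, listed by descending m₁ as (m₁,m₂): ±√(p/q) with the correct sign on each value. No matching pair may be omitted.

(-3,0): +√(1/4)

Admissible pairs with m₁+m₂ = M = -3: (-3,0), (-2,-1)
  (m₁,m₂)=(-2,-1): CG² = 3/4, CG = +√(3/4)
  (m₁,m₂)=(-3,0): CG² = 1/4, CG = +√(1/4)   ← matches the target
Pairs with CG² = 1/4: (-3,0): +√(1/4)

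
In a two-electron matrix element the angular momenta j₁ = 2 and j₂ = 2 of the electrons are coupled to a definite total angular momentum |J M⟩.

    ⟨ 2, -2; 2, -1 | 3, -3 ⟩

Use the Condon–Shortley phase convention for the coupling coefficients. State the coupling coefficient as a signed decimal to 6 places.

j₁+j₂−J=1  J+j₁−j₂=3  J−j₁+j₂=3  j₁+j₂+J+1=8
(j₁±m₁, j₂±m₂, J±M) = (0,4,1,3,0,6)
P² = 648
sum k=1..1:
  [1] −1/36 = -1/36
S = -1/36
C² = P²·S² = 1/2 ; C = -0.707107

-0.707107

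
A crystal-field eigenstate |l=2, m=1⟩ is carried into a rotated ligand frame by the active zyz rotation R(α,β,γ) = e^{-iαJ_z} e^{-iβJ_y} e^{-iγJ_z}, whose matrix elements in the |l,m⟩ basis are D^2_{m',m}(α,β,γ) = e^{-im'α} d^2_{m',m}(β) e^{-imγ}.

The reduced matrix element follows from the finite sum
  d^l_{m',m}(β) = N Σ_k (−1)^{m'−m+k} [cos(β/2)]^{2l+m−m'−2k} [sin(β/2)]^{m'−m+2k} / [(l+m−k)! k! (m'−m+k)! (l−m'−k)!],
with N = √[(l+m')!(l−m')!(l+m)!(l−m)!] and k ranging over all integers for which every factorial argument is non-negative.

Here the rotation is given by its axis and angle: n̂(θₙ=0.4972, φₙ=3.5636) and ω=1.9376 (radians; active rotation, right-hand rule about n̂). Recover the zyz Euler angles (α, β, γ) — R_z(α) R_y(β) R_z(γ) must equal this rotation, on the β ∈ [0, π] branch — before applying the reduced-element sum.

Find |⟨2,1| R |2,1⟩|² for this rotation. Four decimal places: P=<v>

Axis–angle → zyz. n̂ = (sinθₙcosφₙ, sinθₙsinφₙ, cosθₙ) = (-0.435121, -0.195362, +0.878922), ω = 1.9376.
R = I cosω + sinω [n̂]ₓ + (1−cosω) n̂n̂ᵀ gives
  R = [-0.101403, -0.704962, -0.701959; +0.935946, -0.306780, +0.172889; -0.337227, -0.639464, +0.690915]
β = atan2(√(R₁₃²+R₂₃²), R₃₃) = 0.808042; α = atan2(R₂₃, R₁₃) mod 2π = 2.900105; γ = atan2(R₃₂, −R₃₁) mod 2π = 5.197682
D^2_{1,1}(2.9001,0.8080,5.1977) = e^{-i·1·2.9001}·d^2_{1,1}(0.8080)·e^{-i·1·5.1977}. Compute d first:
With c≡cos(β/2)=0.919488 and s≡sin(β/2)=0.393119, N=[6·1·6·1]^{1/2}=6.000000
k∈{0,1} keeps every argument non-negative
  k=0: (−1)^0·6.0000/(6)·0.9195^4·0.3931^0 = +0.714798
  k=1: (−1)^1·6.0000/(2)·0.9195^2·0.3931^2 = -0.391977
d^2_{1,1}(0.8080) = +0.714798 -0.391977 = +0.322821
|D^2_{1,1}|² = |d^2_{1,1}(β)|² = (+0.322821)² = 0.104213 (the z-rotation phases have unit modulus)

P=0.1042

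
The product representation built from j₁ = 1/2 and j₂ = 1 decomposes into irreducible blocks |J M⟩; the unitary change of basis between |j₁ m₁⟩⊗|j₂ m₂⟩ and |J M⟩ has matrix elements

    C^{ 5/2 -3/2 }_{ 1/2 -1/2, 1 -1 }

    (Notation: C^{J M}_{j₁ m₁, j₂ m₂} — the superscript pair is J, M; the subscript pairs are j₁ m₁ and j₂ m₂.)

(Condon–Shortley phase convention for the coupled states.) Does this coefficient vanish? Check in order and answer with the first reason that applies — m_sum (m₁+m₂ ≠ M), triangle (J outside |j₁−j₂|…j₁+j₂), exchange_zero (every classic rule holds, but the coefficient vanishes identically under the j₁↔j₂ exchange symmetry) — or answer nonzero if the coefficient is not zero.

triangle

m-sum: m₁+m₂ = -1/2+(-1) = -3/2, M = -3/2  ✓
triangle: need |j₁−j₂| ≤ J ≤ j₁+j₂, i.e. J ∈ [1/2, 3/2]; J = 5/2 is outside ✗ ⇒ coefficient is 0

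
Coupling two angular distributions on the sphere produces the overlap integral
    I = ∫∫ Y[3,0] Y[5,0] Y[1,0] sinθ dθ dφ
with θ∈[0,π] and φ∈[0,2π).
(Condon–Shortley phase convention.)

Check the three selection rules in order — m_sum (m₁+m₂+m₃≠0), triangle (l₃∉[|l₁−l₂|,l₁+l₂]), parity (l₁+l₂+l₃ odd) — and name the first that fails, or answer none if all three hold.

azimuthal sum: 0 + 0 + 0 = 0  ✓
l₃ must lie in [2,8]; have l₃=1  ✗
L = 3 + 5 + 1 = 9 (odd)

triangle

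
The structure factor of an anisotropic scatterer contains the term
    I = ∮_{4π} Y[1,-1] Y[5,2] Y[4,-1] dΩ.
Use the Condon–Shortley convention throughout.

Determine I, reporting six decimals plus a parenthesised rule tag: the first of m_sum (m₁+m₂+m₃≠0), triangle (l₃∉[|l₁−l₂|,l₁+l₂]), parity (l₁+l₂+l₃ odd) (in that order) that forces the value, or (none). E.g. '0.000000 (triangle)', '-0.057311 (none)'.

Rules hold: Σm=0, L=10 even, 4≤4≤6.
N = 3·11·9 = 297
Δ = 2!·0!·8!/11! = 1/495
Racah Σ t=1..1: t=1:−1/576 = -1/576
⇒ 3j(1 5 4; 0 0 0)² = 5/99, sgn -1
Racah Σ t=2..2: t=2:+1/1440 = 1/1440
⇒ 3j(1 5 4; -1 2 -1)² = 7/165, sgn -1
4πI² = N·(3j₀)²·(3jₘ)² = 7/11
I = +1·√(0.636364/4π) = 0.22503380
No selection rule forces the value: the integral is nonzero (none).

0.225034 (none)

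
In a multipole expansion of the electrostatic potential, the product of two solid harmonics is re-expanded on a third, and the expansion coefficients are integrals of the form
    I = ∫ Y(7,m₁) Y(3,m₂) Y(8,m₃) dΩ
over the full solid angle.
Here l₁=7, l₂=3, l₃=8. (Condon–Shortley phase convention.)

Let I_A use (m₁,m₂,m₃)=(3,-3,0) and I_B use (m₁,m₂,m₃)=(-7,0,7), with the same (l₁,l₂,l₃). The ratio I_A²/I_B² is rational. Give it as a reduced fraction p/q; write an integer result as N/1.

450/1183

l's match ⇒ only the (l;m) 3-j factors differ between A and B.
A: triangle coeff Δ(7,3,8) = 1/5290740; Σ_t [0,0]: t=0:+1/46448640 = 1/46448640; (3j)²=75/8398 [(7 3 8; 3 -3 0)], sign=+1
B: triangle coeff Δ(7,3,8) = 1/5290740; Σ_t [2,2]: t=2:+1/5748019200 = 1/5748019200; (3j)²=91/3876 [(7 3 8; -7 0 7)], sign=-1
I_A²/I_B² = (75/8398)/(91/3876) = 450/1183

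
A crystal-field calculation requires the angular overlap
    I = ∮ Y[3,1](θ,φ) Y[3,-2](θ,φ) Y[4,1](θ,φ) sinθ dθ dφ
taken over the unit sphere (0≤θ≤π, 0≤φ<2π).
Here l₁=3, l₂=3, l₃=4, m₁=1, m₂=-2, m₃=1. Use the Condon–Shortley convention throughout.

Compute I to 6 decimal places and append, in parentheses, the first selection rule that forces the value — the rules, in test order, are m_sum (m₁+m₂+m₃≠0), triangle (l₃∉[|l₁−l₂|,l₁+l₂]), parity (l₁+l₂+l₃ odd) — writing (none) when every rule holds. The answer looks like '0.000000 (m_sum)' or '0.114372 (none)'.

m-sum 0 ✓  L=10 even ✓  0≤4≤6 ✓
Π(2lᵢ+1) = 7×7×9 = 441
triangle coeff Δ(3,3,4) = 1/34650
Σ_t [0,2]: t=0:+1/72 t=1:−1/16 t=2:+1/72 = -5/144
(3j)²=2/77 [(3 3 4; 0 0 0)], sign=-1
Σ_t [0,1]: t=0:+1/48 t=1:−1/144 = 1/72
(3j)²=16/693 [(3 3 4; 1 -2 1)], sign=-1
⇒ 4πI² = 32/121
I = (+1)√(32/121/(4π)) = 0.14506992
No selection rule forces the value: the integral is nonzero (none).

0.145070 (none)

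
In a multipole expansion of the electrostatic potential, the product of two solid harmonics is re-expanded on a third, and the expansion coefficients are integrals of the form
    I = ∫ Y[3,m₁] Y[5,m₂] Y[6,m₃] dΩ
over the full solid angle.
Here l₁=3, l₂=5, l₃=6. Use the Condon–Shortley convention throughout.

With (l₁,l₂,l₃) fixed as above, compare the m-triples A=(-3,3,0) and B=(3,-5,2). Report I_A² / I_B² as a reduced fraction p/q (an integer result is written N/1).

Same 3,5,6: normalisation and zero-m 3j drop out of the ratio.
A: Δ: 2! 4! 8! / 15! → 1/675675; sum: t=2:+1/69120 = 1/69120; 3j²(3 5 6; -3 3 0) = Δ·Π!·Σ² = 4/429  (sign +1)
B: Δ: 2! 4! 8! / 15! → 1/675675; sum: t=0:+1/1935360 = 1/1935360; 3j²(3 5 6; 3 -5 2) = Δ·Π!·Σ² = 1/1001  (sign +1)
I_A²/I_B² = (4/429)/(1/1001) = 28/3

28/3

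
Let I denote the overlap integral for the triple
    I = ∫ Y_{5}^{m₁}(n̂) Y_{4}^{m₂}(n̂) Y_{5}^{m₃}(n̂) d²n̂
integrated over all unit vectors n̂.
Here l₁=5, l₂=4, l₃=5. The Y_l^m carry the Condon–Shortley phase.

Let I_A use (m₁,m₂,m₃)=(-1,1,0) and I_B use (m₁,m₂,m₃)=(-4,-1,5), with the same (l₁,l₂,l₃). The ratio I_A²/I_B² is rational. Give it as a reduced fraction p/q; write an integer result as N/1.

1/12

l's match ⇒ only the (l;m) 3-j factors differ between A and B.
A: triangle coeff Δ(5,4,5) = 1/3153150; Σ_t [1,4]: t=1:−1/17280 t=2:+1/1152 t=3:−1/864 t=4:+1/6912 = -7/34560; (3j)²=1/429 [(5 4 5; -1 1 0)], sign=+1
B: triangle coeff Δ(5,4,5) = 1/3153150; Σ_t [3,3]: t=3:−1/103680 = -1/103680; (3j)²=4/143 [(5 4 5; -4 -1 5)], sign=-1
I_A²/I_B² = (1/429)/(4/143) = 1/12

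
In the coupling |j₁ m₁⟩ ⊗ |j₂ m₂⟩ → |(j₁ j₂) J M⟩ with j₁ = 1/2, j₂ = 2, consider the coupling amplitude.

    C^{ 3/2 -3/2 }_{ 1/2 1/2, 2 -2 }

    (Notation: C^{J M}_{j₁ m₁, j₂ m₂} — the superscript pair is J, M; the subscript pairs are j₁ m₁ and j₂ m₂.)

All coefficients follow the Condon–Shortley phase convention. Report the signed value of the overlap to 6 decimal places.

+0.894427

j₁+j₂−J=1  J+j₁−j₂=0  J−j₁+j₂=3  j₁+j₂+J+1=5
(j₁±m₁, j₂±m₂, J±M) = (1,0,0,4,0,3)
P² = 144/5
sum k=0..0:
  [0] +1/6 = 1/6
S = 1/6
C² = P²·S² = 4/5 ; C = +0.894427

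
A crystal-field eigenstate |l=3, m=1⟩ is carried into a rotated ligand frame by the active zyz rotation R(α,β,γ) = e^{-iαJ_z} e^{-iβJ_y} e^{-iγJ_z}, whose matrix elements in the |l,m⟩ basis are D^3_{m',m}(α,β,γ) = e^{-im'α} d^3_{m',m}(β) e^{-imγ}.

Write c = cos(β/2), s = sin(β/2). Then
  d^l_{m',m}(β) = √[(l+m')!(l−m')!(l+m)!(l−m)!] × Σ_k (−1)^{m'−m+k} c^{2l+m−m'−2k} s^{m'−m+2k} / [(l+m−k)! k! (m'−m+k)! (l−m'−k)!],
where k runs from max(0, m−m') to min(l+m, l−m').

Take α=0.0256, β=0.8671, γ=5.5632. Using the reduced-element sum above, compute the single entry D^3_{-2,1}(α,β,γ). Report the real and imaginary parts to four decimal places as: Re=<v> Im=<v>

First d^3_{-2,1}(β=0.8671), then the phase factors e^{-i(-2)α} and e^{-i(1)γ}:
With c≡cos(β/2)=0.907480 and s≡sin(β/2)=0.420095, N=[1·120·24·2]^{1/2}=75.894664
The bounds max(0,m−m')=3 and min(l+m,l−m')=4 give 2 terms
  k=3: (−1)^0·75.8947/(12)·0.9075^3·0.4201^3 = +0.350416
  k=4: (−1)^1·75.8947/(24)·0.9075^1·0.4201^5 = -0.037547
d^3_{-2,1}(0.8671) = +0.350416 -0.037547 = +0.312869
D = (+0.998690+0.051178i)·(+0.312869)·(+0.751815+0.659374i) = +0.224354+0.218065i

Re=0.2244 Im=0.2181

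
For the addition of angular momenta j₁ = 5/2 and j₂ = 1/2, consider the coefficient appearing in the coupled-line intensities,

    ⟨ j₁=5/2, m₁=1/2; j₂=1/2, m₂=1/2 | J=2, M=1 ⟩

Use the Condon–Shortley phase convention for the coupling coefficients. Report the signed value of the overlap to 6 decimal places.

-0.577350

j₁+j₂−J=1  J+j₁−j₂=4  J−j₁+j₂=0  j₁+j₂+J+1=6
(j₁±m₁, j₂±m₂, J±M) = (3,2,1,0,3,1)
P² = 12
sum k=1..1:
  [1] −1/6 = -1/6
S = -1/6
C² = P²·S² = 1/3 ; C = -0.577350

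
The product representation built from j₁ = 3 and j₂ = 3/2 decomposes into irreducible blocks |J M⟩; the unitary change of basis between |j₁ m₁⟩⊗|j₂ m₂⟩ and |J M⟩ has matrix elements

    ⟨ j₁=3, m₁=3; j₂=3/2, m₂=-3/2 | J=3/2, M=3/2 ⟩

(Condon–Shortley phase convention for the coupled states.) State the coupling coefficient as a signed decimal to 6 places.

triangle: 3!·3!·0!/7! = 36/5040
(j±m)!: 6!·0!·0!·3!·3!·0! = 25920
prefactor² = (2J+1)·Δ·N² = 5184/7
  k=0: +1/(0!·3!·0!·0!·3!·0!) = 1/36
Σ = 1/36  ⇒  CG² = 5184/7·(1/36)² = 4/7
CG = +√(4/7) = +0.755929

+0.755929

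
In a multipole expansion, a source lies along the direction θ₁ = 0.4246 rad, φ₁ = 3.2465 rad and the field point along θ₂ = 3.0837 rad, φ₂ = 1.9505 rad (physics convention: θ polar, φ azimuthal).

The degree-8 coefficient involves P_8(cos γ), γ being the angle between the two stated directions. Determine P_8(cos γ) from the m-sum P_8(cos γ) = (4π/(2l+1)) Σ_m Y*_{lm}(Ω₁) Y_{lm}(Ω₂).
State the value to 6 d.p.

-0.408748

Summing Y*_{l m}(θ₁,φ₁)·Y_{l m}(θ₂,φ₂) over m ∈ [−8, 8]; prefactor 4π/(2·8+1) = 0.739198:
  [-8]  conj(Y_{8,-8})(Ω₁) = +0.000286+0.000318i ; Y_{8,-8}(Ω₂) = -0.000000-0.000000i ; Δ = -0.000000-0.000000i
  [-7]  conj(Y_{8,-7})(Ω₁) = -0.002808-0.002535i ; Y_{8,-7}(Ω₂) = -0.000000+0.000000i ; Δ = +0.000000-0.000000i
  [-6]  conj(Y_{8,-6})(Ω₁) = +0.017035+0.012406i ; Y_{8,-6}(Ω₂) = +0.000000+0.000000i ; Δ = +0.000000+0.000000i
  [-5]  conj(Y_{8,-5})(Ω₁) = -0.071940-0.041625i ; Y_{8,-5}(Ω₂) = +0.000006-0.000002i ; Δ = -0.000001-0.000000i
  [-4]  conj(Y_{8,-4})(Ω₁) = +0.215525+0.096152i ; Y_{8,-4}(Ω₂) = +0.000008-0.000150i ; Δ = +0.000016-0.000032i
  [-3]  conj(Y_{8,-3})(Ω₁) = -0.439073-0.142937i ; Y_{8,-3}(Ω₂) = -0.002428-0.001118i ; Δ = +0.000906+0.000838i
  [-2]  conj(Y_{8,-2})(Ω₁) = +0.517690+0.110241i ; Y_{8,-2}(Ω₂) = -0.024602+0.023355i ; Δ = -0.015311+0.009378i
  [-1]  conj(Y_{8,-1})(Ω₁) = -0.110748-0.011661i ; Y_{8,-1}(Ω₂) = +0.102753+0.257480i ; Δ = -0.008377-0.029714i
  [+0]  conj(Y_{8,0})(Ω₁) = -0.463837-0.000000i ; Y_{8,0}(Ω₂) = +1.093980+0.000000i ; Δ = -0.507429-0.000000i
  [+1]  conj(Y_{8,1})(Ω₁) = +0.110748-0.011661i ; Y_{8,1}(Ω₂) = -0.102753+0.257480i ; Δ = -0.008377+0.029714i
  [+2]  conj(Y_{8,2})(Ω₁) = +0.517690-0.110241i ; Y_{8,2}(Ω₂) = -0.024602-0.023355i ; Δ = -0.015311-0.009378i
  [+3]  conj(Y_{8,3})(Ω₁) = +0.439073-0.142937i ; Y_{8,3}(Ω₂) = +0.002428-0.001118i ; Δ = +0.000906-0.000838i
  [+4]  conj(Y_{8,4})(Ω₁) = +0.215525-0.096152i ; Y_{8,4}(Ω₂) = +0.000008+0.000150i ; Δ = +0.000016+0.000032i
  [+5]  conj(Y_{8,5})(Ω₁) = +0.071940-0.041625i ; Y_{8,5}(Ω₂) = -0.000006-0.000002i ; Δ = -0.000001+0.000000i
  [+6]  conj(Y_{8,6})(Ω₁) = +0.017035-0.012406i ; Y_{8,6}(Ω₂) = +0.000000-0.000000i ; Δ = +0.000000-0.000000i
  [+7]  conj(Y_{8,7})(Ω₁) = +0.002808-0.002535i ; Y_{8,7}(Ω₂) = +0.000000+0.000000i ; Δ = +0.000000+0.000000i
  [+8]  conj(Y_{8,8})(Ω₁) = +0.000286-0.000318i ; Y_{8,8}(Ω₂) = -0.000000+0.000000i ; Δ = -0.000000+0.000000i
Total Σ_m = -0.552961+0.000000i. Multiply by 0.739198: -0.408748+0.000000i. P_8(cos γ) = -0.408748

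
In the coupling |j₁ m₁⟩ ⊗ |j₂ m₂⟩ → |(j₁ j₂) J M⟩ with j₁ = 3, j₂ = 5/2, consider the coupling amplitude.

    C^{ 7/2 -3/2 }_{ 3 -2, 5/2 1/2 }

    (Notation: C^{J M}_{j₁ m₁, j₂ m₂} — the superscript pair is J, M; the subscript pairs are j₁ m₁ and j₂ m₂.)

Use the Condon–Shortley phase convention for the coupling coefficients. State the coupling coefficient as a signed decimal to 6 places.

+0.308607  (= +√(2/21))

j₁+j₂−J=2  J+j₁−j₂=4  J−j₁+j₂=3  j₁+j₂+J+1=10
(j₁±m₁, j₂±m₂, J±M) = (1,5,3,2,2,5)
P² = 1536/7
sum k=1..2:
  [1] −1/48 = -1/48
  [2] +1/24 = 1/24
S = 1/48
C² = P²·S² = 2/21 ; C = +0.308607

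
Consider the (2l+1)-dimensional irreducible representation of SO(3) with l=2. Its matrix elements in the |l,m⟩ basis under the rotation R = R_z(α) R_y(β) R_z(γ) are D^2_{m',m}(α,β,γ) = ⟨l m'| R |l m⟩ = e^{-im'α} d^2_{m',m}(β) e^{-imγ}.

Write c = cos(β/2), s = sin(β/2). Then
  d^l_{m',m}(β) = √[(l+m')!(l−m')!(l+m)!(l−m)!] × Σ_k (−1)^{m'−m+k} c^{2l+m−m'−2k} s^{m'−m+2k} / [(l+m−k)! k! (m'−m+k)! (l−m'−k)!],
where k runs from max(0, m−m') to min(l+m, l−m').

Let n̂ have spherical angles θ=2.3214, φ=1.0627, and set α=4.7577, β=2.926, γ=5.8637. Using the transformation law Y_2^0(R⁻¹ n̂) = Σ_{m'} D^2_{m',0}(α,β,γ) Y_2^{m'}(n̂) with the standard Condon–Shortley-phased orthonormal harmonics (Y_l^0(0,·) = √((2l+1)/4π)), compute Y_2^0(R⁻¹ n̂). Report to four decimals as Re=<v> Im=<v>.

Re=-0.0464 Im=0.0000

Need the full column D^2_{m',0} for m'=−2..2 at α=4.7577, β=2.9260, γ=5.8637.
cos(β/2)=0.107588, sin(β/2)=0.994196
d^2_{-2,0}: single k=2 term ⇒ +0.028025;  D = -0.027910-0.002536i
d^2_{-1,0}: k∈[1..2] ⇒ +0.003033 -0.258973 = -0.255940;  D = -0.011593+0.255677i
d^2_{0,0}: k∈[0..2] ⇒ +0.000134 -0.045765 +0.976984 = +0.931353;  D = +0.931353+0.000000i
d^2_{1,0}: k∈[0..1] ⇒ -0.003033 +0.258973 = +0.255940;  D = +0.011593+0.255677i
d^2_{2,0}: single k=0 term ⇒ +0.028025;  D = -0.027910+0.002536i
Y_2^{m'}(θ=2.3214,φ=1.0627) and Σ D·Y over m':
  (-0.0279-0.0025i)·(-0.1088-0.1756i)  (-0.0116+0.2557i)·(-0.1875+0.3367i)  (+0.9314+0.0000i)·(+0.1248+0.0000i)  (+0.0116+0.2557i)·(+0.1875+0.3367i)  (-0.0279+0.0025i)·(-0.1088+0.1756i)
Y_2^0(R⁻¹ n̂) = -0.046391+0.000000i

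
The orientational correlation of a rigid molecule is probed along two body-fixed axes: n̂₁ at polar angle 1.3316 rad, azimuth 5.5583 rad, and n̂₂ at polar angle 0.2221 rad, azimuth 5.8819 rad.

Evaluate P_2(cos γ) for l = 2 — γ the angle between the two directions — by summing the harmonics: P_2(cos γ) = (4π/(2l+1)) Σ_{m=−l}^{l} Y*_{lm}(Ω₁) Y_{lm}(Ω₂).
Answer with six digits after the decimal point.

Summing Y*_{l m}(θ₁,φ₁)·Y_{l m}(θ₂,φ₂) over m ∈ [−2, 2]; prefactor 4π/(2·2+1) = 2.513274:
  term(m=-2) = 0.00545 - 0.00412j   from Y*(Ω₁)=0.04402 - 0.36192j, Y(Ω₂)=0.01302 + 0.01348j
  term(m=-1) = 0.02799 - 0.00939j   from Y*(Ω₁)=0.13311 - 0.11791j, Y(Ω₂)=0.15281 + 0.06484j
  term(m=+0) = -0.15340 + 0.00000j   from Y*(Ω₁)=-0.26228 + 0.00000j, Y(Ω₂)=0.58487 + 0.00000j
  term(m=+1) = 0.02799 + 0.00939j   from Y*(Ω₁)=-0.13311 - 0.11791j, Y(Ω₂)=-0.15281 + 0.06484j
  term(m=+2) = 0.00545 + 0.00412j   from Y*(Ω₁)=0.04402 + 0.36192j, Y(Ω₂)=0.01302 - 0.01348j
Σ over m = -0.08653 + 0.00000j; ×(4π/5) → -0.21746 + 0.00000j. Real part: -0.217464

-0.217464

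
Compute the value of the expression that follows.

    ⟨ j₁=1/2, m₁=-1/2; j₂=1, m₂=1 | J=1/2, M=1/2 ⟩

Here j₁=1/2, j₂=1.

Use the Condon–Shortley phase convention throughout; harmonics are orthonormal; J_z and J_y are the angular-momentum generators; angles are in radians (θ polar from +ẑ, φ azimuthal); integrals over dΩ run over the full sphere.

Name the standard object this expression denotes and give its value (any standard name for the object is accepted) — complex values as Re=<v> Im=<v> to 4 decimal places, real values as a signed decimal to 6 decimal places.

Clebsch–Gordan coefficient, −√(2/3) ≈ -0.816497

This is a Clebsch–Gordan (vector-coupling) coefficient.
j₁+j₂−J=1  J+j₁−j₂=0  J−j₁+j₂=1  j₁+j₂+J+1=3
(j₁±m₁, j₂±m₂, J±M) = (0,1,2,0,1,0)
P² = 2/3
sum k=1..1:
  [1] −1/1 = -1
S = -1
C² = P²·S² = 2/3 ; C = -0.816497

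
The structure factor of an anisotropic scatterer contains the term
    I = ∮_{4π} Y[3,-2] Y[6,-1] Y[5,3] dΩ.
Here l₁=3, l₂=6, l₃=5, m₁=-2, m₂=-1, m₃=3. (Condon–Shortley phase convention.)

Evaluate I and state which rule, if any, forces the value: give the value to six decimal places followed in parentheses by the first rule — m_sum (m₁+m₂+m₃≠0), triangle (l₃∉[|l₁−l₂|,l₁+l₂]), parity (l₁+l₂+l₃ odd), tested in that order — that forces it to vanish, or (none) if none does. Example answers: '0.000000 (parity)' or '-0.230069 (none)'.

0.166435 (none)

Checks pass: Σm=0; 14 even; l₃=5∈[3,9].
(2·3+1)(2·6+1)(2·5+1) = 1001
Δ: 4! 2! 8! / 15! → 1/675675
sum: t=1:−1/8640 t=2:+1/2304 t=3:−1/8640 = 7/34560
3j²(3 6 5; 0 0 0) = Δ·Π!·Σ² = 7/429  (sign -1)
sum: t=3:−1/17280 t=4:+1/120960 = -1/20160
3j²(3 6 5; -2 -1 3) = Δ·Π!·Σ² = 64/3003  (sign -1)
combine: 4πI² = 1001·7/429·64/3003 = 448/1287
take √, sign +1: I = 0.16643505
No selection rule forces the value: the integral is nonzero (none).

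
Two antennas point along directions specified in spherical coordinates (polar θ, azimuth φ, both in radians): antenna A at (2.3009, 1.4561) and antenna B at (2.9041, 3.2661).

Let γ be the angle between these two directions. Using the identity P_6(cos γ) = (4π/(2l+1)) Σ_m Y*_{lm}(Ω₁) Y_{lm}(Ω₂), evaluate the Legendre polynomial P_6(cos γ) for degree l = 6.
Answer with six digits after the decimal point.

0.155690

Summing Y*_{l m}(θ₁,φ₁)·Y_{l m}(θ₂,φ₂) over m ∈ [−6, 6]; prefactor 4π/(2·6+1) = 0.966644:
  m=-6: Y*=-0.06385 + 0.05250j  Y=0.00006 - 0.00006j  product -0.00000 + 0.00001j
  m=-5: Y*=-0.13907 - 0.21532j  Y=0.00095 - 0.00068j  product -0.00028 - 0.00011j
  m=-4: Y*=0.38384 - 0.18959j  Y=0.00902 - 0.00490j  product 0.00253 - 0.00359j
  m=-3: Y*=0.11476 + 0.32026j  Y=0.05673 - 0.02224j  product 0.01363 + 0.01562j
  m=-2: Y*=0.08403 - 0.01962j  Y=0.23489 - 0.05973j  product 0.01857 - 0.00963j
  m=-1: Y*=0.04253 + 0.36915j  Y=0.57099 - 0.07146j  product 0.05066 + 0.20774j
  m=+0: Y*=-0.01843 + 0.00000j  Y=0.49711 + 0.00000j  product -0.00916 + 0.00000j
  m=+1: Y*=-0.04253 + 0.36915j  Y=-0.57099 - 0.07146j  product 0.05066 - 0.20774j
  m=+2: Y*=0.08403 + 0.01962j  Y=0.23489 + 0.05973j  product 0.01857 + 0.00963j
  m=+3: Y*=-0.11476 + 0.32026j  Y=-0.05673 - 0.02224j  product 0.01363 - 0.01562j
  m=+4: Y*=0.38384 + 0.18959j  Y=0.00902 + 0.00490j  product 0.00253 + 0.00359j
  m=+5: Y*=0.13907 - 0.21532j  Y=-0.00095 - 0.00068j  product -0.00028 + 0.00011j
  m=+6: Y*=-0.06385 - 0.05250j  Y=0.00006 + 0.00006j  product -0.00000 - 0.00001j
Σ over m = 0.16106 + 0.00000j; ×(4π/13) → 0.15569 + 0.00000j. Real part: 0.155690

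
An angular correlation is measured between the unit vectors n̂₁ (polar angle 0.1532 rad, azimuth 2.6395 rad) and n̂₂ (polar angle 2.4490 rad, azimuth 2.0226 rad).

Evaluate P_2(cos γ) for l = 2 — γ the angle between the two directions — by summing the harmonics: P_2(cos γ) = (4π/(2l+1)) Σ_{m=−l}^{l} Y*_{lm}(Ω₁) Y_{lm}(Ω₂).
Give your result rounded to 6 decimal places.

Expand P_2 via completeness: Σ_{m} conj(Y_{2,m}) at Ω₁ times Y_{2,m} at Ω₂ —
  m=-2: Y*=(0.004828, -0.007590)  Y=(-0.097454, 0.123722)  product (0.000468, 0.001337)
  m=-1: Y*=(-0.102131, 0.056072)  Y=(0.165746, 0.341547)  product (-0.036079, -0.025589)
  m=+0: Y*=(0.608749, -0.000000)  Y=(0.245003, 0.000000)  product (0.149145, 0.000000)
  m=+1: Y*=(0.102131, 0.056072)  Y=(-0.165746, 0.341547)  product (-0.036079, 0.025589)
  m=+2: Y*=(0.004828, 0.007590)  Y=(-0.097454, -0.123722)  product (0.000468, -0.001337)
Σ over m = (0.077924, 0.000000); ×(4π/5) → (0.195844, 0.000000). Real part: 0.195844

0.195844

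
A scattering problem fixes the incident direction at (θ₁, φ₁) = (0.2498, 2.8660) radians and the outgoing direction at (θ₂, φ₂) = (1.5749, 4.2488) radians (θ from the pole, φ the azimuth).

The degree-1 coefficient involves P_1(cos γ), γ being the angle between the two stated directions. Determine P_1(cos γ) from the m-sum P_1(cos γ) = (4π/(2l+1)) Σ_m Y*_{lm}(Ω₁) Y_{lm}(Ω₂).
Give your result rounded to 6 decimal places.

Term-by-term m-sum for l=1 (normalisation 4π/3 = 4.188790):
  [-1]  conj(Y_{1,-1})(Ω₁) = -0.08219 + 0.02324j ; Y_{1,-1}(Ω₂) = -0.15449 + 0.30903j ; Δ = 0.00551 - 0.02899j
  [+0]  conj(Y_{1,0})(Ω₁) = 0.47344 + 0.00000j ; Y_{1,0}(Ω₂) = -0.00201 + 0.00000j ; Δ = -0.00095 + 0.00000j
  [+1]  conj(Y_{1,1})(Ω₁) = 0.08219 + 0.02324j ; Y_{1,1}(Ω₂) = 0.15449 + 0.30903j ; Δ = 0.00551 + 0.02899j
Total Σ_m = 0.01008 + 0.00000j. Multiply by 4.188790: 0.04222 + 0.00000j. P_1(cos γ) = 0.042225

0.042225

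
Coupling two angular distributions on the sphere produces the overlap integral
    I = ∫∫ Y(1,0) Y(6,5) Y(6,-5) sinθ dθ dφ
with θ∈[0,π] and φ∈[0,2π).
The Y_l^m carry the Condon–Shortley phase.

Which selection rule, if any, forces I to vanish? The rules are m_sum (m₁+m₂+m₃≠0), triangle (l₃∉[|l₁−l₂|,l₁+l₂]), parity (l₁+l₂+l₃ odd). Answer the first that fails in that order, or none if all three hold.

parity

azimuthal sum: 0 + 5 − 5 = 0  ✓
5 ≤ 6 ≤ 7 (triangle on l)  ✓
L = 1 + 6 + 6 = 13 (odd)  ✗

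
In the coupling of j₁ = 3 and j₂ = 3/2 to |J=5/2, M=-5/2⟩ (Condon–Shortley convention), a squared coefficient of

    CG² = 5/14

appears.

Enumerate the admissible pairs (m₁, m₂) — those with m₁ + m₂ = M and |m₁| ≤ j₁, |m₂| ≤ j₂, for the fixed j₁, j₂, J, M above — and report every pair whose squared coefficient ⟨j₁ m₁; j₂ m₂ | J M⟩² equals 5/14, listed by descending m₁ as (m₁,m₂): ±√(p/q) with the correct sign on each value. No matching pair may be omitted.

Admissible pairs with m₁+m₂ = M = -5/2: (-3,1/2), (-2,-1/2), (-1,-3/2)
  (m₁,m₂)=(-1,-3/2): CG² = 3/28, CG = +√(3/28)
  (m₁,m₂)=(-2,-1/2): CG² = 5/14, CG = −√(5/14)   ← matches the target
  (m₁,m₂)=(-3,1/2): CG² = 15/28, CG = +√(15/28)
Pairs with CG² = 5/14: (-2,-1/2): −√(5/14)

(-2,-1/2): −√(5/14)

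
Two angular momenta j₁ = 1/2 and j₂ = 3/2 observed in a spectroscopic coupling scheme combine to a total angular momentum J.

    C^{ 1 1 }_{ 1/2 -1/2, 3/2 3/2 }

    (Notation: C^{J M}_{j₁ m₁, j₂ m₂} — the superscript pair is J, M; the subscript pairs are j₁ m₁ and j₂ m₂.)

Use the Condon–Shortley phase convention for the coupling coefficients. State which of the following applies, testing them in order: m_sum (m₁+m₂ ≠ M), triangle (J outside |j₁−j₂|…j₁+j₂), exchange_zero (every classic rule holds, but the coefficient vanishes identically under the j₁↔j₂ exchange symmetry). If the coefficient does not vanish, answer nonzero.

m-sum: m₁+m₂ = -1/2+3/2 = 1, M = 1  ✓
triangle: |j₁−j₂| = 1 ≤ J = 1 ≤ j₁+j₂ = 2  ✓
exchange: j₁≠j₂ or m₁≠m₂ — the exchange symmetry imposes no constraint here
value check: CG = −√(3/4) = -0.866025 ≠ 0

nonzero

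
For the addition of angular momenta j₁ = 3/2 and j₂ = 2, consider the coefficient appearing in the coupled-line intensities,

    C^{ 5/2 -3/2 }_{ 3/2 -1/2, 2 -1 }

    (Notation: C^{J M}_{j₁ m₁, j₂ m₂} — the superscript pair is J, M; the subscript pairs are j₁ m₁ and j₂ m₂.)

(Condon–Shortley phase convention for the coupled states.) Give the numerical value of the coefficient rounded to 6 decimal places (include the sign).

+√(1/35) ≈ +0.169031

j₁+j₂−J=1  J+j₁−j₂=2  J−j₁+j₂=3  j₁+j₂+J+1=7
(j₁±m₁, j₂±m₂, J±M) = (1,2,1,3,1,4)
P² = 144/35
sum k=0..1:
  [0] +1/4 = 1/4
  [1] −1/6 = -1/6
S = 1/12
C² = P²·S² = 1/35 ; C = +0.169031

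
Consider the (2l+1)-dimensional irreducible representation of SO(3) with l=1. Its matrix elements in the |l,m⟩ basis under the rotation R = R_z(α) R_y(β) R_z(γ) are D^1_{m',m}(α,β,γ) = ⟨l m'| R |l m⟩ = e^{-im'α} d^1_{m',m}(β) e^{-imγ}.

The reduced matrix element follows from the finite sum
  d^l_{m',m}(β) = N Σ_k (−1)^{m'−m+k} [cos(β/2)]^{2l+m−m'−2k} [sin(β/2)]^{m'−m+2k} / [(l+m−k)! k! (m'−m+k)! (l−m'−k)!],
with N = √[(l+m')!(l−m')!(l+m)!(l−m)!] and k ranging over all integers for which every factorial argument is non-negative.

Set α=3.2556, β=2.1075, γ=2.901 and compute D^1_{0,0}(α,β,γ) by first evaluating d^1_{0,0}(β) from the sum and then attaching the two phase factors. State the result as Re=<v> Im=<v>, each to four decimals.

Re=-0.5113 Im=0.0000

First d^1_{0,0}(β=2.1075), then the phase factors e^{-i(0)α} and e^{-i(0)γ}:
Half-angle: c=0.494315, s=0.869283. N=√(1·1·1·1)=1.000000
k∈{0,1} keeps every argument non-negative
  k=0: (−1)^0·1.0000/(1)·0.4943^2·0.8693^0 = +0.244347
  k=1: (−1)^1·1.0000/(1)·0.4943^0·0.8693^2 = -0.755653
d^1_{0,0}(2.1075) = +0.244347 -0.755653 = -0.511306
D = (+1.000000+0.000000i)·(-0.511306)·(+1.000000+0.000000i) = -0.511306+0.000000i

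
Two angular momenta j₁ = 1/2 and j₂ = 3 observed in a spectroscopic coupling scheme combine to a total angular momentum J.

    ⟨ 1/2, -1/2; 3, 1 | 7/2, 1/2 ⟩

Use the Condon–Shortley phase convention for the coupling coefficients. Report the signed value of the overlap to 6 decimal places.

triangle: 0!×1!×6!/8! = 720/40320
(j±m)!: 0!×1!×4!×2!×4!×3! = 6912
prefactor² = (2J+1)×Δ×N² = 6912/7
  k=0: +1/(0!×0!×1!×4!×0!×2!) = 1/48
Σ = 1/48  ⇒  CG² = 6912/7×(1/48)² = 3/7
CG = +√(3/7) = +0.654654

+0.654654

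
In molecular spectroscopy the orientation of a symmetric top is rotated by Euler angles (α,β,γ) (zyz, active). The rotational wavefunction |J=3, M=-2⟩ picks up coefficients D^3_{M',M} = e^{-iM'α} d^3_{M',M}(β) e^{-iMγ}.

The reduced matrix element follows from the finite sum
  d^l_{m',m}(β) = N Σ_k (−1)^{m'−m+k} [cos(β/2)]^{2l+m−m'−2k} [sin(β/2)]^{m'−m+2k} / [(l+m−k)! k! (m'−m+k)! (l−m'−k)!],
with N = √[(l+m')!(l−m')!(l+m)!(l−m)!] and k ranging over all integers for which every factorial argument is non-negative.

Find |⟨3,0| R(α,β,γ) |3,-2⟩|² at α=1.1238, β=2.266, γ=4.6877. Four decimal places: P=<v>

P=0.2675

First d^3_{0,-2}(β=2.2660), then the phase factors e^{-i(0)α} and e^{-i(-2)γ}:
Half-angle: c=0.423945, s=0.905688. N=√(6·6·1·120)=65.726707
k: max(0,(-2)−(0))=0 … min(3+(-2),3−(0))=1
  k=0: (−1)^2·65.7267/(12)·0.4239^4·0.9057^2 = +0.145129
  k=1: (−1)^3·65.7267/(12)·0.4239^2·0.9057^4 = -0.662359
d^3_{0,-2}(2.2660) = +0.145129 -0.662359 = -0.517230
|D^3_{0,-2}|² = |d^3_{0,-2}(β)|² = (-0.517230)² = 0.267527 (the z-rotation phases have unit modulus)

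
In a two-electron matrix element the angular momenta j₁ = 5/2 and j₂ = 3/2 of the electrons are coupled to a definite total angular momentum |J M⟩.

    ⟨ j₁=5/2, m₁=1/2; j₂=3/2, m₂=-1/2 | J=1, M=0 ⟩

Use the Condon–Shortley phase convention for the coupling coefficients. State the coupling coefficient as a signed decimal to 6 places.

√[3·3!2!0!/6! · 3!2!1!2!1!1!] = √(6/5)
  +(−1)^1/∏(1,2,1,0,1,0)! = -1/2  (running -1/2)
⟨..|..⟩ = √(6/5)·(-1/2) = -0.547723

-0.547723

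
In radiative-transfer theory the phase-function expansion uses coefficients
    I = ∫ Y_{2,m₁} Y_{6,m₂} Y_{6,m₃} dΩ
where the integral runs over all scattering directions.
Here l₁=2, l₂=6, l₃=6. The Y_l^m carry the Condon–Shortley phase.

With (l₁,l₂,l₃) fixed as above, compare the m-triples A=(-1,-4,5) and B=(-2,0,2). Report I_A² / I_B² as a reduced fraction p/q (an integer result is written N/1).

297/280

l's match ⇒ only the (l;m) 3-j factors differ between A and B.
A: triangle coeff Δ(2,6,6) = 1/90090; Σ_t [1,2]: t=1:−1/725760 t=2:+1/7257600 = -1/806400; (3j)²=27/910 [(2 6 6; -1 -4 5)], sign=+1
B: triangle coeff Δ(2,6,6) = 1/90090; Σ_t [2,2]: t=2:+1/69120 = 1/69120; (3j)²=4/143 [(2 6 6; -2 0 2)], sign=+1
I_A²/I_B² = (27/910)/(4/143) = 297/280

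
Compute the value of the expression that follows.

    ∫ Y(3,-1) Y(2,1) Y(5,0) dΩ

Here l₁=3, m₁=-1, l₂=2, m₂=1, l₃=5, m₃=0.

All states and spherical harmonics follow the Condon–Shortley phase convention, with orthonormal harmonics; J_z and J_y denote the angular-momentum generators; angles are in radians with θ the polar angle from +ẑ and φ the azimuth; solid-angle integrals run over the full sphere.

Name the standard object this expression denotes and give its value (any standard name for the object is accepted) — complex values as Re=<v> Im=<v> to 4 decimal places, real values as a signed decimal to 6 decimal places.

Gaunt coefficient, +0.169433

This is a Gaunt coefficient — the integral of a triple product of spherical harmonics over the sphere.
Checks pass: Σm=0; 10 even; l₃=5∈[1,5].
(2·3+1)(2·2+1)(2·5+1) = 385
Δ: 0! 6! 4! / 11! → 1/2310
sum: t=0:+1/144 = 1/144
3j²(3 2 5; 0 0 0) = Δ·Π!·Σ² = 10/231  (sign -1)
sum: t=0:+1/288 = 1/288
3j²(3 2 5; -1 1 0) = Δ·Π!·Σ² = 5/231  (sign -1)
combine: 4πI² = 385·10/231·5/231 = 250/693
take √, sign +1: I = 0.16943318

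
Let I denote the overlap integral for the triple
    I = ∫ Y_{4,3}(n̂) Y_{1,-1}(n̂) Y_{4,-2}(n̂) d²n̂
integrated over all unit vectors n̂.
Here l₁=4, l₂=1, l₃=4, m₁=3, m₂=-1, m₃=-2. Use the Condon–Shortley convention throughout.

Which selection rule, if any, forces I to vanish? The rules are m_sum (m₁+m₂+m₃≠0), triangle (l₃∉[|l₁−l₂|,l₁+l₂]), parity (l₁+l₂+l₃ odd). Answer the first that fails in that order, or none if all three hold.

parity

azimuthal sum: 3 − 1 − 2 = 0  ✓
3 ≤ 4 ≤ 5 (triangle on l)  ✓
L = 4 + 1 + 4 = 9 (odd)  ✗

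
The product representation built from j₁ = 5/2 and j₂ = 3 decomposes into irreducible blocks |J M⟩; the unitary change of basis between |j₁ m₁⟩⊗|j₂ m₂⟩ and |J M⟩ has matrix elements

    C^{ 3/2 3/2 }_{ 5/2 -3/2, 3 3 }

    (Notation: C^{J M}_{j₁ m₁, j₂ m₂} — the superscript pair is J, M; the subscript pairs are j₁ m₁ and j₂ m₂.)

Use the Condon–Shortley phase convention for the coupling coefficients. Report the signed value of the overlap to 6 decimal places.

j₁+j₂−J=4  J+j₁−j₂=1  J−j₁+j₂=2  j₁+j₂+J+1=8
(j₁±m₁, j₂±m₂, J±M) = (1,4,6,0,3,0)
P² = 3456/7
sum k=4..4:
  [4] +1/48 = 1/48
S = 1/48
C² = P²·S² = 3/14 ; C = +0.462910

+√(3/14) ≈ +0.462910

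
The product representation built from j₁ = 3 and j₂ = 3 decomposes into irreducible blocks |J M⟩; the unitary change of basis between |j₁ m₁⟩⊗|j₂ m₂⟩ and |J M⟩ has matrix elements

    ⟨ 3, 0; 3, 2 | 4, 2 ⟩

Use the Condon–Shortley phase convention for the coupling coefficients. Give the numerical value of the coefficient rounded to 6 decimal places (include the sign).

+0.139573  (= +√(3/154))

triangle: 2!×4!×4!/11! = 1152/39916800
(j±m)!: 3!×3!×5!×1!×6!×2! = 6220800
prefactor² = (2J+1)×Δ×N² = 124416/77
  k=1: −1/(1!×1!×2!×4!×2!×0!) = -1/96
  k=2: +1/(2!×0!×1!×3!×3!×1!) = 1/72
Σ = 1/288  ⇒  CG² = 124416/77×(1/288)² = 3/154
CG = +√(3/154) = +0.139573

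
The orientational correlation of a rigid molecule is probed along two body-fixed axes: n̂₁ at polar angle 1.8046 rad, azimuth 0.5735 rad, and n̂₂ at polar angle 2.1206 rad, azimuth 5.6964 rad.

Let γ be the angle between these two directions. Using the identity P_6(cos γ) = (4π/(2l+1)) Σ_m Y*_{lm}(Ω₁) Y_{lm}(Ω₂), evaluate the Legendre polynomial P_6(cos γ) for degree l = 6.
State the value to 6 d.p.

0.329623

Addition theorem: P_6(cos γ) = (4π/13) Σ_m Y*_{lm}(Ω₁) Y_{lm}(Ω₂), m = −6…6:
  term(m=-6) = 0.05915 + 0.04769j   from Y*(Ω₁)=-0.39118 - 0.12075j, Y(Ω₂)=-0.17242 - 0.06869j
  term(m=-5) = 0.11793 - 0.06166j   from Y*(Ω₁)=0.32515 - 0.09142j, Y(Ω₂)=0.38555 - 0.08124j
  term(m=-4) = 0.00352 + 0.04931j   from Y*(Ω₁)=0.08660 - 0.09811j, Y(Ω₂)=-0.26467 + 0.26950j
  term(m=-3) = 0.00022 + 0.00008j   from Y*(Ω₁)=-0.04993 + 0.33101j, Y(Ω₂)=0.00013 - 0.00068j
  term(m=-2) = 0.00933 - 0.01001j   from Y*(Ω₁)=0.01634 + 0.03622j, Y(Ω₂)=-0.13323 - 0.31758j
  term(m=-1) = -0.01732 - 0.03980j   from Y*(Ω₁)=-0.27180 - 0.17556j, Y(Ω₂)=0.11171 + 0.07427j
  term(m=+0) = -0.00466 + 0.00000j   from Y*(Ω₁)=-0.01500 + 0.00000j, Y(Ω₂)=0.31072 + 0.00000j
  term(m=+1) = -0.01732 + 0.03980j   from Y*(Ω₁)=0.27180 - 0.17556j, Y(Ω₂)=-0.11171 + 0.07427j
  term(m=+2) = 0.00933 + 0.01001j   from Y*(Ω₁)=0.01634 - 0.03622j, Y(Ω₂)=-0.13323 + 0.31758j
  term(m=+3) = 0.00022 - 0.00008j   from Y*(Ω₁)=0.04993 + 0.33101j, Y(Ω₂)=-0.00013 - 0.00068j
  term(m=+4) = 0.00352 - 0.04931j   from Y*(Ω₁)=0.08660 + 0.09811j, Y(Ω₂)=-0.26467 - 0.26950j
  term(m=+5) = 0.11793 + 0.06166j   from Y*(Ω₁)=-0.32515 - 0.09142j, Y(Ω₂)=-0.38555 - 0.08124j
  term(m=+6) = 0.05915 - 0.04769j   from Y*(Ω₁)=-0.39118 + 0.12075j, Y(Ω₂)=-0.17242 + 0.06869j
Σ over m = 0.34100 + 0.00000j; ×(4π/13) → 0.32962 + 0.00000j. Real part: 0.329623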